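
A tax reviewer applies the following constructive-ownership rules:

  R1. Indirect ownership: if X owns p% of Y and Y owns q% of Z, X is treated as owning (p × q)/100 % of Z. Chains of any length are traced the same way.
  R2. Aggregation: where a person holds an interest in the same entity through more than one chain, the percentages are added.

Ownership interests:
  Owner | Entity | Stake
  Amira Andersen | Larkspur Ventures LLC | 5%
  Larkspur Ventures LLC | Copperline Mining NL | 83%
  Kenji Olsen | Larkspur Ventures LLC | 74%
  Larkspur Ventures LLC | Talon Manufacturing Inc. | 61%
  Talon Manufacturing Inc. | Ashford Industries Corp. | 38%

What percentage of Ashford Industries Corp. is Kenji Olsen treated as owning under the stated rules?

17.1532%

Chain via Larkspur Ventures LLC → Talon Manufacturing Inc. (R1): 74% × 61% × 38% = 17.1532% of Ashford Industries Corp.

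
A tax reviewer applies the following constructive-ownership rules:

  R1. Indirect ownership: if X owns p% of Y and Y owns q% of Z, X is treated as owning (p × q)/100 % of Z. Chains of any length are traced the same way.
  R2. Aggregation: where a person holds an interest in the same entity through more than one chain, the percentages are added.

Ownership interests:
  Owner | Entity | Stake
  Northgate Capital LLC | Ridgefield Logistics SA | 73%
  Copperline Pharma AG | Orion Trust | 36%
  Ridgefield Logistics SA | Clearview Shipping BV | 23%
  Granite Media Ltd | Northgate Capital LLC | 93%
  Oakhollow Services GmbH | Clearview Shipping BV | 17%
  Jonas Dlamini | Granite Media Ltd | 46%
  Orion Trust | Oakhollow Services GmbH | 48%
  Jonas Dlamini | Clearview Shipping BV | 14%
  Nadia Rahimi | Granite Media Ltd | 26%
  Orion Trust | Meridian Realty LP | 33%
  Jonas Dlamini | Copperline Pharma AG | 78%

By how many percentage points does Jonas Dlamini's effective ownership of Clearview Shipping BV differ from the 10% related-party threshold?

Chain via Copperline Pharma AG → Orion Trust → Oakhollow Services GmbH (R1): 78% × 36% × 48% × 17% = 2.291328% of Clearview Shipping BV.
Chain via Granite Media Ltd → Northgate Capital LLC → Ridgefield Logistics SA (R1): 46% × 93% × 73% × 23% = 7.182762% of Clearview Shipping BV.
Direct interest in Clearview Shipping BV: 14%.
Aggregating (R2): 2.291328% + 7.182762% + 14% = 23.47409%.
23.47409% exceeds the 10% threshold by 13.47409 percentage points.

13.47409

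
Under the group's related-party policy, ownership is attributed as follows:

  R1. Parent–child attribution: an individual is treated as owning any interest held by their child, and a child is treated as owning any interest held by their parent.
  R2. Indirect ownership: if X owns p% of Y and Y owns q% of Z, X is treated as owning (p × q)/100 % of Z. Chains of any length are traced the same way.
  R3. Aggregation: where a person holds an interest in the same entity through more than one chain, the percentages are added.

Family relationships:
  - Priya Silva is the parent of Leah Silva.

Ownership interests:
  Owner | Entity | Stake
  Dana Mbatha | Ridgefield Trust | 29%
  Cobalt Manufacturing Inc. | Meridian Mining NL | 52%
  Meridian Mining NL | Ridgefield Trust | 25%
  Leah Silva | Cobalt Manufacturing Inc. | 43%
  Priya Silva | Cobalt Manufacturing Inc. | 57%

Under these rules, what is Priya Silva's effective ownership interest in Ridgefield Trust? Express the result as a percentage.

By parent–child attribution (R1), Priya Silva is treated as also owning Leah Silva's interest in Cobalt Manufacturing Inc, giving 57% + 43% = 100%.
Chain via Cobalt Manufacturing Inc. → Meridian Mining NL (R2): 100% × 52% × 25% = 13% of Ridgefield Trust.

13%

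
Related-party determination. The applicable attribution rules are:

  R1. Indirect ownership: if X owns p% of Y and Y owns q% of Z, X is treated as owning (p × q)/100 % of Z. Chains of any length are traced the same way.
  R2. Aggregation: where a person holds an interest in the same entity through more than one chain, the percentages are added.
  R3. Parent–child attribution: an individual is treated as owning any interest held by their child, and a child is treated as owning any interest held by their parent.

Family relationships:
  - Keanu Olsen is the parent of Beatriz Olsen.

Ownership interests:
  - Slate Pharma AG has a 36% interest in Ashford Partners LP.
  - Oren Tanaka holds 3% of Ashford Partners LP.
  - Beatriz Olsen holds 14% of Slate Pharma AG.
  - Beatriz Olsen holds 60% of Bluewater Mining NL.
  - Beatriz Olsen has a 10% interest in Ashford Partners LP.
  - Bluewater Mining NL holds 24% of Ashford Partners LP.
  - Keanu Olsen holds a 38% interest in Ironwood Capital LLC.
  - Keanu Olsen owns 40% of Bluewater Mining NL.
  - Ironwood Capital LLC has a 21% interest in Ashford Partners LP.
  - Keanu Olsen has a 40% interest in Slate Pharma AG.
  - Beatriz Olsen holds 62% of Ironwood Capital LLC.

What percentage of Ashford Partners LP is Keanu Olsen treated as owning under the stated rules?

By parent–child attribution (R3), Keanu Olsen is treated as also owning Beatriz Olsen's interest in Ironwood Capital LLC, giving 38% + 62% = 100%.
By parent–child attribution (R3), Keanu Olsen is treated as also owning Beatriz Olsen's interest in Bluewater Mining NL, giving 40% + 60% = 100%.
By parent–child attribution (R3), Keanu Olsen is treated as also owning Beatriz Olsen's interest in Slate Pharma AG, giving 40% + 14% = 54%.
By parent–child attribution (R3), Keanu Olsen is treated as owning Beatriz Olsen's 10% interest in Ashford Partners LP.
Chain via Ironwood Capital LLC (R1): 100% × 21% = 21% of Ashford Partners LP.
Chain via Bluewater Mining NL (R1): 100% × 24% = 24% of Ashford Partners LP.
Chain via Slate Pharma AG (R1): 54% × 36% = 19.44% of Ashford Partners LP.
Direct interest in Ashford Partners LP: 10%.
Aggregating (R2): 21% + 24% + 19.44% + 10% = 74.44%.

74.44%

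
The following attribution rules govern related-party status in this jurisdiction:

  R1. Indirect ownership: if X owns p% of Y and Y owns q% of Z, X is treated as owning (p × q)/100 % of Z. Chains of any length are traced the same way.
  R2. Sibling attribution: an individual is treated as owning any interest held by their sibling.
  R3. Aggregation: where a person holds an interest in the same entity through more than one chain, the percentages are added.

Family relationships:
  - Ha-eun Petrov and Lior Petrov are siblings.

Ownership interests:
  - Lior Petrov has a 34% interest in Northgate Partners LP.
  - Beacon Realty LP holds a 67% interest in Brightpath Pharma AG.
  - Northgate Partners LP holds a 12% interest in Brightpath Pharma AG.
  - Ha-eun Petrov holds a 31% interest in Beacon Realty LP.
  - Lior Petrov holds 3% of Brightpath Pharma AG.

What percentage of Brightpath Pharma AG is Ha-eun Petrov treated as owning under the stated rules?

By sibling attribution (R2), Ha-eun Petrov is treated as owning Lior Petrov's 34% interest in Northgate Partners LP.
By sibling attribution (R2), Ha-eun Petrov is treated as owning Lior Petrov's 3% interest in Brightpath Pharma AG.
Chain via Beacon Realty LP (R1): 31% × 67% = 20.77% of Brightpath Pharma AG.
Chain via Northgate Partners LP (R1): 34% × 12% = 4.08% of Brightpath Pharma AG.
Direct interest in Brightpath Pharma AG: 3%.
Aggregating (R3): 20.77% + 4.08% + 3% = 27.85%.

27.85%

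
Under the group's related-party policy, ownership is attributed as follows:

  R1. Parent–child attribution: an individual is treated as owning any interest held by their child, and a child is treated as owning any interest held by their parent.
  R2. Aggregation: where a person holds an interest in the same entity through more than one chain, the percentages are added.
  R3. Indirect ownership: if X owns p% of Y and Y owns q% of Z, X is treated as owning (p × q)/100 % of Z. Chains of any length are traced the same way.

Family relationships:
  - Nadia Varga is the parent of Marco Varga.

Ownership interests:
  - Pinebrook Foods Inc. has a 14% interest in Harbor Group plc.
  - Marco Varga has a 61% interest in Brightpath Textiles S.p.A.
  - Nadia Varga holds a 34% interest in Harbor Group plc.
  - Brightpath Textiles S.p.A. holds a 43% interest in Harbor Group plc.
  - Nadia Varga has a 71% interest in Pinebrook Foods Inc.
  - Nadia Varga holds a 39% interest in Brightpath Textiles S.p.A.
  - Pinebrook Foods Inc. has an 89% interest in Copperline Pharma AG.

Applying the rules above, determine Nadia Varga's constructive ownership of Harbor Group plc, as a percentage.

86.94%

By parent–child attribution (R1), Nadia Varga is treated as also owning Marco Varga's interest in Brightpath Textiles S.p.A, giving 39% + 61% = 100%.
Chain via Brightpath Textiles S.p.A. (R3): 100% × 43% = 43% of Harbor Group plc.
Chain via Pinebrook Foods Inc. (R3): 71% × 14% = 9.94% of Harbor Group plc.
Direct interest in Harbor Group plc: 34%.
Aggregating (R2): 43% + 9.94% + 34% = 86.94%.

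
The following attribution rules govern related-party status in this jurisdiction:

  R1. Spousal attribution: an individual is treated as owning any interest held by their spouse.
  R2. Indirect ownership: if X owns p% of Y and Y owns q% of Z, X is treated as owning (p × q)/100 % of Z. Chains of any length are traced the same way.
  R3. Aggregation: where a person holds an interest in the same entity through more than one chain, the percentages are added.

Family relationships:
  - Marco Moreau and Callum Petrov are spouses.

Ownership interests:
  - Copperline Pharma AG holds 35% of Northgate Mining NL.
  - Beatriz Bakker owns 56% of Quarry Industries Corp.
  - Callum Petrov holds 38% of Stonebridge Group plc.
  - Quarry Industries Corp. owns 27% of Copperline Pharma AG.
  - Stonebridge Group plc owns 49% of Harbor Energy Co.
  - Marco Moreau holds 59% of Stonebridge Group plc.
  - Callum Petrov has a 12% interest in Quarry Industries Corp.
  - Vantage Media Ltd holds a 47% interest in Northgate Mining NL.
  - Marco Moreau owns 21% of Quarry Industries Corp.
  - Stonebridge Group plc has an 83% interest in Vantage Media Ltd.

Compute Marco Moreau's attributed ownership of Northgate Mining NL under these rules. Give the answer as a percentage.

40.9582%

By spousal attribution (R1), Marco Moreau is treated as also owning Callum Petrov's interest in Stonebridge Group plc, giving 59% + 38% = 97%.
By spousal attribution (R1), Marco Moreau is treated as also owning Callum Petrov's interest in Quarry Industries Corp, giving 21% + 12% = 33%.
Chain via Stonebridge Group plc → Vantage Media Ltd (R2): 97% × 83% × 47% = 37.8397% of Northgate Mining NL.
Chain via Quarry Industries Corp. → Copperline Pharma AG (R2): 33% × 27% × 35% = 3.1185% of Northgate Mining NL.
Aggregating (R3): 37.8397% + 3.1185% = 40.9582%.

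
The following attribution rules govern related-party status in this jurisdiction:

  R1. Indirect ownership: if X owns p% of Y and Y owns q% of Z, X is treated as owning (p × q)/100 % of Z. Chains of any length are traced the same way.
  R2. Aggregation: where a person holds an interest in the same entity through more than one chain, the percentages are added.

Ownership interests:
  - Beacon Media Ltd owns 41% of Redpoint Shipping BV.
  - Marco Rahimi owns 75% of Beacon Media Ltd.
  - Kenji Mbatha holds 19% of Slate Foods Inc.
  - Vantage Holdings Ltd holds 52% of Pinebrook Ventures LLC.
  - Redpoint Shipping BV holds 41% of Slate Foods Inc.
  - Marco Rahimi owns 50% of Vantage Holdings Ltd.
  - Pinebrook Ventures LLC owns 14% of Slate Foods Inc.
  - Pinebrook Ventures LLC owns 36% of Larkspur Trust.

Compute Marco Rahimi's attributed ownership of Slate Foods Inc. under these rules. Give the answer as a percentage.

16.2475%

Chain via Beacon Media Ltd → Redpoint Shipping BV (R1): 75% × 41% × 41% = 12.6075% of Slate Foods Inc.
Chain via Vantage Holdings Ltd → Pinebrook Ventures LLC (R1): 50% × 52% × 14% = 3.64% of Slate Foods Inc.
Aggregating (R2): 12.6075% + 3.64% = 16.2475%.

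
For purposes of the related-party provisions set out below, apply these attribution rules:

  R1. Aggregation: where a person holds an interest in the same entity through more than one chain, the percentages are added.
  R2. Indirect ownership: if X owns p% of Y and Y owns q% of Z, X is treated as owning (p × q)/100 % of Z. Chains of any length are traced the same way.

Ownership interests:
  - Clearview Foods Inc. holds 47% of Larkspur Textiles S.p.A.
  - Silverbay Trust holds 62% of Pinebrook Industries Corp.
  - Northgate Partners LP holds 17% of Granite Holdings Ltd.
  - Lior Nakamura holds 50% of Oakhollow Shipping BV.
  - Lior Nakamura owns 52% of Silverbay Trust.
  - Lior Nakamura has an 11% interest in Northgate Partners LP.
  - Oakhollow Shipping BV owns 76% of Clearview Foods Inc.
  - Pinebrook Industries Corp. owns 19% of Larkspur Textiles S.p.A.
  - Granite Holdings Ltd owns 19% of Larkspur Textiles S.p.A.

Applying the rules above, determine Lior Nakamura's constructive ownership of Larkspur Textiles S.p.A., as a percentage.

Chain via Northgate Partners LP → Granite Holdings Ltd (R2): 11% × 17% × 19% = 0.3553% of Larkspur Textiles S.p.A.
Chain via Silverbay Trust → Pinebrook Industries Corp. (R2): 52% × 62% × 19% = 6.1256% of Larkspur Textiles S.p.A.
Chain via Oakhollow Shipping BV → Clearview Foods Inc. (R2): 50% × 76% × 47% = 17.86% of Larkspur Textiles S.p.A.
Aggregating (R1): 0.3553% + 6.1256% + 17.86% = 24.3409%.

24.3409%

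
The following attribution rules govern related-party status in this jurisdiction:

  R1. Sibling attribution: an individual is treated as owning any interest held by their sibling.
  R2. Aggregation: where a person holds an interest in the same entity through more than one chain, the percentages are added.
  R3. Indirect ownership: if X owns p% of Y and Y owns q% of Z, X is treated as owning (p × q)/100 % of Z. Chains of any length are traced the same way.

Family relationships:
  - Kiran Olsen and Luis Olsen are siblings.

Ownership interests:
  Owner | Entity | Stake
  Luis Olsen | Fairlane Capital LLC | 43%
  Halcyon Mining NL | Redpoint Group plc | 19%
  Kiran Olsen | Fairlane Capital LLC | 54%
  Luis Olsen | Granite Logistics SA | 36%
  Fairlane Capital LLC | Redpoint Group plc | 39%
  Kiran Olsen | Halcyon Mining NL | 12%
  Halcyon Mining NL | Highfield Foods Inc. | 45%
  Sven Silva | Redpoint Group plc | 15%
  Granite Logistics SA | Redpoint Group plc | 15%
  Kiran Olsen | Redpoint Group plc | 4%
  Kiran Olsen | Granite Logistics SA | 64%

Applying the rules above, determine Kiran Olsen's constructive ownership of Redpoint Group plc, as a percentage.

59.11%

By sibling attribution (R1), Kiran Olsen is treated as also owning Luis Olsen's interest in Granite Logistics SA, giving 64% + 36% = 100%.
By sibling attribution (R1), Kiran Olsen is treated as also owning Luis Olsen's interest in Fairlane Capital LLC, giving 54% + 43% = 97%.
Chain via Granite Logistics SA (R3): 100% × 15% = 15% of Redpoint Group plc.
Chain via Fairlane Capital LLC (R3): 97% × 39% = 37.83% of Redpoint Group plc.
Chain via Halcyon Mining NL (R3): 12% × 19% = 2.28% of Redpoint Group plc.
Direct interest in Redpoint Group plc: 4%.
Aggregating (R2): 15% + 37.83% + 2.28% + 4% = 59.11%.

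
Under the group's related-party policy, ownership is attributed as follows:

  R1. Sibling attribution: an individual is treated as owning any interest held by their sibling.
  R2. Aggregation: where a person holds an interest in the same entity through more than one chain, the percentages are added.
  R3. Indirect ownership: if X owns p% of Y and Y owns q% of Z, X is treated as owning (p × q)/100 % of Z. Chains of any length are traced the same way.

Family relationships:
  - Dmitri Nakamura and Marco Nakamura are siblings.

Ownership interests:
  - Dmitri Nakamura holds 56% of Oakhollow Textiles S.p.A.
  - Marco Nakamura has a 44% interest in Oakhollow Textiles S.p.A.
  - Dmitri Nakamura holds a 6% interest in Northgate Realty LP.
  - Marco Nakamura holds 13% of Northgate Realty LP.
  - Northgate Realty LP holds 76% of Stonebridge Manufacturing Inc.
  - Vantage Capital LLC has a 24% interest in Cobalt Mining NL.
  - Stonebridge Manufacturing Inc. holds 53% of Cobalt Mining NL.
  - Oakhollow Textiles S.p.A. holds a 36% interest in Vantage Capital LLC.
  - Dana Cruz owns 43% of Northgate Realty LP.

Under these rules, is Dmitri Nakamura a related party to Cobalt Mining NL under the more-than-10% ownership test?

Yes

By sibling attribution (R1), Dmitri Nakamura is treated as also owning Marco Nakamura's interest in Oakhollow Textiles S.p.A, giving 56% + 44% = 100%.
By sibling attribution (R1), Dmitri Nakamura is treated as also owning Marco Nakamura's interest in Northgate Realty LP, giving 6% + 13% = 19%.
Chain via Oakhollow Textiles S.p.A. → Vantage Capital LLC (R3): 100% × 36% × 24% = 8.64% of Cobalt Mining NL.
Chain via Northgate Realty LP → Stonebridge Manufacturing Inc. (R3): 19% × 76% × 53% = 7.6532% of Cobalt Mining NL.
Aggregating (R2): 8.64% + 7.6532% = 16.2932%.
16.2932% exceeds the 10% threshold, so Dmitri is a related party to Cobalt Mining NL.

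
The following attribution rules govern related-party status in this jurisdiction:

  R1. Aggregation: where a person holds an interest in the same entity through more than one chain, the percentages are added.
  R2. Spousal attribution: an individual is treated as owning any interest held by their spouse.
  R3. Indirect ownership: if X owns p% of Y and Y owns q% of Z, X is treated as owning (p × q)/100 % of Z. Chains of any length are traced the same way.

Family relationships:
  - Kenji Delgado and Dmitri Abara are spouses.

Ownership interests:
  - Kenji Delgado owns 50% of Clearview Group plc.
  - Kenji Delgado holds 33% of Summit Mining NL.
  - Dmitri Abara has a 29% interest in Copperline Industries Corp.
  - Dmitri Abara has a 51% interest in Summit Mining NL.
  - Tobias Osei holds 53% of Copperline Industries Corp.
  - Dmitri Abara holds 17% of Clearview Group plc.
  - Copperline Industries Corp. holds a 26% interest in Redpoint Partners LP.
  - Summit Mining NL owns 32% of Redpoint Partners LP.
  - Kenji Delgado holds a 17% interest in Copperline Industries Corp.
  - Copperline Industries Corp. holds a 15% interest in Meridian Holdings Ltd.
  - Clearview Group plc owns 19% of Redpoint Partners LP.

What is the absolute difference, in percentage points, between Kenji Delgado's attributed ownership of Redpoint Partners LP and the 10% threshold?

By spousal attribution (R2), Kenji Delgado is treated as also owning Dmitri Abara's interest in Summit Mining NL, giving 33% + 51% = 84%.
By spousal attribution (R2), Kenji Delgado is treated as also owning Dmitri Abara's interest in Clearview Group plc, giving 50% + 17% = 67%.
By spousal attribution (R2), Kenji Delgado is treated as also owning Dmitri Abara's interest in Copperline Industries Corp, giving 17% + 29% = 46%.
Chain via Summit Mining NL (R3): 84% × 32% = 26.88% of Redpoint Partners LP.
Chain via Clearview Group plc (R3): 67% × 19% = 12.73% of Redpoint Partners LP.
Chain via Copperline Industries Corp. (R3): 46% × 26% = 11.96% of Redpoint Partners LP.
Aggregating (R1): 26.88% + 12.73% + 11.96% = 51.57%.
51.57% exceeds the 10% threshold by 41.57 percentage points.

41.57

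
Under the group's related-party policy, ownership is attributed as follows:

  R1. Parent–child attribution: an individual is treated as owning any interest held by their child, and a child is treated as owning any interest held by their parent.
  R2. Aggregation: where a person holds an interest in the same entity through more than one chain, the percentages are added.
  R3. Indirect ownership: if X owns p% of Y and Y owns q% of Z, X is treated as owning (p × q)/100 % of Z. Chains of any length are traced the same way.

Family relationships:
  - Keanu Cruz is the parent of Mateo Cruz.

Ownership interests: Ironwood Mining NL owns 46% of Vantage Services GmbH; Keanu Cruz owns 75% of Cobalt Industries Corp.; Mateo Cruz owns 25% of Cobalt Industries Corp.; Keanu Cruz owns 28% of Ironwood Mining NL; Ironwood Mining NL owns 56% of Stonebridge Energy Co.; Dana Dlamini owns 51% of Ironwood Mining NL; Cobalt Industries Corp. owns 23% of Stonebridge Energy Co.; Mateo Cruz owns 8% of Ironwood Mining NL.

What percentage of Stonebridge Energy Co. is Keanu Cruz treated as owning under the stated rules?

By parent–child attribution (R1), Keanu Cruz is treated as also owning Mateo Cruz's interest in Ironwood Mining NL, giving 28% + 8% = 36%.
By parent–child attribution (R1), Keanu Cruz is treated as also owning Mateo Cruz's interest in Cobalt Industries Corp, giving 75% + 25% = 100%.
Chain via Ironwood Mining NL (R3): 36% × 56% = 20.16% of Stonebridge Energy Co.
Chain via Cobalt Industries Corp. (R3): 100% × 23% = 23% of Stonebridge Energy Co.
Aggregating (R2): 20.16% + 23% = 43.16%.

43.16%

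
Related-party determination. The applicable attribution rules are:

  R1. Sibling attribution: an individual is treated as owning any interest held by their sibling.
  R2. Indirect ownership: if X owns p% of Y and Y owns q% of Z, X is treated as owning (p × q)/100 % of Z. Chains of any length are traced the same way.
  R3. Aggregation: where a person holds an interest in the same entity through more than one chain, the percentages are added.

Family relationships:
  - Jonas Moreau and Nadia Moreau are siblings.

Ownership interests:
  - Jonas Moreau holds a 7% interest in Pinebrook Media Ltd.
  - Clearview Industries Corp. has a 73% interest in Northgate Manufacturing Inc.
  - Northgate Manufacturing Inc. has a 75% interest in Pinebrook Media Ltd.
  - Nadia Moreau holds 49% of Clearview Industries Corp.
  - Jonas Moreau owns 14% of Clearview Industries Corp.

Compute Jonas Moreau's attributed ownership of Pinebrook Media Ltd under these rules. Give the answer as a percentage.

41.4925%

By sibling attribution (R1), Jonas Moreau is treated as also owning Nadia Moreau's interest in Clearview Industries Corp, giving 14% + 49% = 63%.
Chain via Clearview Industries Corp. → Northgate Manufacturing Inc. (R2): 63% × 73% × 75% = 34.4925% of Pinebrook Media Ltd.
Direct interest in Pinebrook Media Ltd: 7%.
Aggregating (R3): 34.4925% + 7% = 41.4925%.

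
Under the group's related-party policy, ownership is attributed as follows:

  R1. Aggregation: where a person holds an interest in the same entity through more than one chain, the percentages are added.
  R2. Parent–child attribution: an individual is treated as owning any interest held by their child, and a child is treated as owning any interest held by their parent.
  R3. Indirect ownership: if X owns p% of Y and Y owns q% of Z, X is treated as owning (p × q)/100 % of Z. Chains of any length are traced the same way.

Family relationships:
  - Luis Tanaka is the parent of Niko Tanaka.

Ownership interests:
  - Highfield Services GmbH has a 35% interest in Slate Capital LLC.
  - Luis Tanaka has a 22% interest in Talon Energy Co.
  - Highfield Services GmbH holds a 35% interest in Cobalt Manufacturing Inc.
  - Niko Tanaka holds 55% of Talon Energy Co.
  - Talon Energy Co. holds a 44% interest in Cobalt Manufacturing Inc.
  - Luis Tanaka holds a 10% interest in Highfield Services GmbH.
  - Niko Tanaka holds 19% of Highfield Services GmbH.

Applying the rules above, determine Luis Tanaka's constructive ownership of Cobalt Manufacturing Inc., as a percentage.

44.03%

By parent–child attribution (R2), Luis Tanaka is treated as also owning Niko Tanaka's interest in Talon Energy Co, giving 22% + 55% = 77%.
By parent–child attribution (R2), Luis Tanaka is treated as also owning Niko Tanaka's interest in Highfield Services GmbH, giving 10% + 19% = 29%.
Chain via Talon Energy Co. (R3): 77% × 44% = 33.88% of Cobalt Manufacturing Inc.
Chain via Highfield Services GmbH (R3): 29% × 35% = 10.15% of Cobalt Manufacturing Inc.
Aggregating (R1): 33.88% + 10.15% = 44.03%.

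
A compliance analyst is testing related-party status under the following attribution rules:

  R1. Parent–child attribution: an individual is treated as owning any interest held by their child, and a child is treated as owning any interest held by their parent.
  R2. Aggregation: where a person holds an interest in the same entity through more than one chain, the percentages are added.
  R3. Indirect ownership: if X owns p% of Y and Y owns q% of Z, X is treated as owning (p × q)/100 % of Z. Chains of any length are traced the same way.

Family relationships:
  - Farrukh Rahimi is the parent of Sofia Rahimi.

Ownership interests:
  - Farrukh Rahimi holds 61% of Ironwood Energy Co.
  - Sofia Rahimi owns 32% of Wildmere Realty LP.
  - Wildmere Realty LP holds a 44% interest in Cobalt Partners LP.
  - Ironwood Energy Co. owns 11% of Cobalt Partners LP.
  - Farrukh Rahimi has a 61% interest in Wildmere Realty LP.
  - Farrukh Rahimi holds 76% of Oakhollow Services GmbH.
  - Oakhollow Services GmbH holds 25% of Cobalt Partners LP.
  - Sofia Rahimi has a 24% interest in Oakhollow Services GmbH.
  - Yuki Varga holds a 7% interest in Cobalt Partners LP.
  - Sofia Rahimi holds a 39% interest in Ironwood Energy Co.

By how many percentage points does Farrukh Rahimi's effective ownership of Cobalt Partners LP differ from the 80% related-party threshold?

3.08

By parent–child attribution (R1), Farrukh Rahimi is treated as also owning Sofia Rahimi's interest in Ironwood Energy Co, giving 61% + 39% = 100%.
By parent–child attribution (R1), Farrukh Rahimi is treated as also owning Sofia Rahimi's interest in Oakhollow Services GmbH, giving 76% + 24% = 100%.
By parent–child attribution (R1), Farrukh Rahimi is treated as also owning Sofia Rahimi's interest in Wildmere Realty LP, giving 61% + 32% = 93%.
Chain via Ironwood Energy Co. (R3): 100% × 11% = 11% of Cobalt Partners LP.
Chain via Oakhollow Services GmbH (R3): 100% × 25% = 25% of Cobalt Partners LP.
Chain via Wildmere Realty LP (R3): 93% × 44% = 40.92% of Cobalt Partners LP.
Aggregating (R2): 11% + 25% + 40.92% = 76.92%.
76.92% falls short of the 80% threshold by 3.08 percentage points.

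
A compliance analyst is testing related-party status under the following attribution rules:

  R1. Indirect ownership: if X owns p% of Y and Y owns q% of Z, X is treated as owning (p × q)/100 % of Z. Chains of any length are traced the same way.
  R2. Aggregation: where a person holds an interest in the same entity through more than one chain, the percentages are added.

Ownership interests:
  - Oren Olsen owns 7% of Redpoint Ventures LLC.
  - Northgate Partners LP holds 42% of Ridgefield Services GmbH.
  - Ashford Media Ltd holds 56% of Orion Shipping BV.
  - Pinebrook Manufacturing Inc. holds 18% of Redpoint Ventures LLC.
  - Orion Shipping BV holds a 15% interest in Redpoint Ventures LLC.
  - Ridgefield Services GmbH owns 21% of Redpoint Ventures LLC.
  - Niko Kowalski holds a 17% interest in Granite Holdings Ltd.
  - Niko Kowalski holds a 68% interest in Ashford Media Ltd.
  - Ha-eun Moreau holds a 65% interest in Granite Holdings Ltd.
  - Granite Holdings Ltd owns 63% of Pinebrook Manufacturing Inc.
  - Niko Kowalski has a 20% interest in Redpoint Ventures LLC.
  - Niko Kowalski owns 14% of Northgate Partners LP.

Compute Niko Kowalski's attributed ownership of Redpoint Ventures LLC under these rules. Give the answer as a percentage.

28.8746%

Chain via Ashford Media Ltd → Orion Shipping BV (R1): 68% × 56% × 15% = 5.712% of Redpoint Ventures LLC.
Chain via Northgate Partners LP → Ridgefield Services GmbH (R1): 14% × 42% × 21% = 1.2348% of Redpoint Ventures LLC.
Chain via Granite Holdings Ltd → Pinebrook Manufacturing Inc. (R1): 17% × 63% × 18% = 1.9278% of Redpoint Ventures LLC.
Direct interest in Redpoint Ventures LLC: 20%.
Aggregating (R2): 5.712% + 1.2348% + 1.9278% + 20% = 28.8746%.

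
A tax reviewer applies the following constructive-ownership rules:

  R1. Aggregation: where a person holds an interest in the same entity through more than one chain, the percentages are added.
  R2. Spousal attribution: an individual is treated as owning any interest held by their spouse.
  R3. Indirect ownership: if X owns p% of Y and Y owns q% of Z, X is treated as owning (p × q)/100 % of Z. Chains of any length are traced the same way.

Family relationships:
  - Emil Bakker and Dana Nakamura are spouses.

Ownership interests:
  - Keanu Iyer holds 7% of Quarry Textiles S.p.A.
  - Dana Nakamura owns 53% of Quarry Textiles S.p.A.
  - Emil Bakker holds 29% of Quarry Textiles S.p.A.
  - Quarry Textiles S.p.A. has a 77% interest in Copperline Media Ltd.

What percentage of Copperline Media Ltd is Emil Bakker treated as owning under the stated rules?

By spousal attribution (R2), Emil Bakker is treated as also owning Dana Nakamura's interest in Quarry Textiles S.p.A, giving 29% + 53% = 82%.
Chain via Quarry Textiles S.p.A. (R3): 82% × 77% = 63.14% of Copperline Media Ltd.

63.14%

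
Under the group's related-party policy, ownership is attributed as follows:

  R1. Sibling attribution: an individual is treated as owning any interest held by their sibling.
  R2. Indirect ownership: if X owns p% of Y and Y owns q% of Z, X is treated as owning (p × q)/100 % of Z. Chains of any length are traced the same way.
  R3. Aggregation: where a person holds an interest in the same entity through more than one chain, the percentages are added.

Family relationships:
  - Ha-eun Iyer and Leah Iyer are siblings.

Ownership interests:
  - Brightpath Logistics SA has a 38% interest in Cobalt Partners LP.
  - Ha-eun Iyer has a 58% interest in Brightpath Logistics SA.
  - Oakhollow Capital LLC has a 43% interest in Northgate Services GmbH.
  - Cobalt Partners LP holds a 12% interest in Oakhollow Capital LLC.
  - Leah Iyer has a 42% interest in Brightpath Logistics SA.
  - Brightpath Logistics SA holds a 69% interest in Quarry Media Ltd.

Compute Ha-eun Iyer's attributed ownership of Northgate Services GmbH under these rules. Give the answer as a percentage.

By sibling attribution (R1), Ha-eun Iyer is treated as also owning Leah Iyer's interest in Brightpath Logistics SA, giving 58% + 42% = 100%.
Chain via Brightpath Logistics SA → Cobalt Partners LP → Oakhollow Capital LLC (R2): 100% × 38% × 12% × 43% = 1.9608% of Northgate Services GmbH.

1.9608%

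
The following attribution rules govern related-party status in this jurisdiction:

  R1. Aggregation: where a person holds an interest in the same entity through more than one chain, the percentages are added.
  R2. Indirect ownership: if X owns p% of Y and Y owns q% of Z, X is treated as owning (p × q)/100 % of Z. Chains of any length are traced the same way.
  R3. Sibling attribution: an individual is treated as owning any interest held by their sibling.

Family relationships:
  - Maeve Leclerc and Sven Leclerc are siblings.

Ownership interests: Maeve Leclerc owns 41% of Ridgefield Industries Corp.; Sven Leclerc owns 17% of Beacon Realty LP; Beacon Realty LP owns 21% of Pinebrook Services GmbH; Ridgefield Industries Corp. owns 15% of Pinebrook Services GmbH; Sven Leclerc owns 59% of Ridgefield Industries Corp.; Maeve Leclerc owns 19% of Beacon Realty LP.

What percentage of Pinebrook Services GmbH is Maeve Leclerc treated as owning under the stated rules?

22.56%

By sibling attribution (R3), Maeve Leclerc is treated as also owning Sven Leclerc's interest in Beacon Realty LP, giving 19% + 17% = 36%.
By sibling attribution (R3), Maeve Leclerc is treated as also owning Sven Leclerc's interest in Ridgefield Industries Corp, giving 41% + 59% = 100%.
Chain via Beacon Realty LP (R2): 36% × 21% = 7.56% of Pinebrook Services GmbH.
Chain via Ridgefield Industries Corp. (R2): 100% × 15% = 15% of Pinebrook Services GmbH.
Aggregating (R1): 7.56% + 15% = 22.56%.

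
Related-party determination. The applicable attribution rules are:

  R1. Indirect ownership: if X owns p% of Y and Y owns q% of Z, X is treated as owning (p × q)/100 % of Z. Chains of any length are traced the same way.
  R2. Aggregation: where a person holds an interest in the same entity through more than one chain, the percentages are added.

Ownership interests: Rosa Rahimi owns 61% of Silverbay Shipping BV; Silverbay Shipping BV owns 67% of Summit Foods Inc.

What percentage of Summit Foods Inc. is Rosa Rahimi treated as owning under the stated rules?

40.87%

Chain via Silverbay Shipping BV (R1): 61% × 67% = 40.87% of Summit Foods Inc.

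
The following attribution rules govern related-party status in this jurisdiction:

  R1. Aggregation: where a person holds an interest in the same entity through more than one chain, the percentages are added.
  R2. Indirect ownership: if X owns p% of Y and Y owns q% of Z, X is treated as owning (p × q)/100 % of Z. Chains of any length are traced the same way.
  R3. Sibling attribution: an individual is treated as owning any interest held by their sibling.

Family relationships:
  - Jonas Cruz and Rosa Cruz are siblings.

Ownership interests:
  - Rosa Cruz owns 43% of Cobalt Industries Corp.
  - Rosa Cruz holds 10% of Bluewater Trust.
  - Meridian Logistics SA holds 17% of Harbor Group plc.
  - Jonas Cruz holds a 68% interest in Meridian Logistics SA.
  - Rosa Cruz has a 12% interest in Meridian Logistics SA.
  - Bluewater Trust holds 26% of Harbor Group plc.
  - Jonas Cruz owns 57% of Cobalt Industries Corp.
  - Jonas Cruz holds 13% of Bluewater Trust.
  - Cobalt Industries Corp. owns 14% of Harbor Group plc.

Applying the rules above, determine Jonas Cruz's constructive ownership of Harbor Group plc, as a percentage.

By sibling attribution (R3), Jonas Cruz is treated as also owning Rosa Cruz's interest in Meridian Logistics SA, giving 68% + 12% = 80%.
By sibling attribution (R3), Jonas Cruz is treated as also owning Rosa Cruz's interest in Bluewater Trust, giving 13% + 10% = 23%.
By sibling attribution (R3), Jonas Cruz is treated as also owning Rosa Cruz's interest in Cobalt Industries Corp, giving 57% + 43% = 100%.
Chain via Meridian Logistics SA (R2): 80% × 17% = 13.6% of Harbor Group plc.
Chain via Bluewater Trust (R2): 23% × 26% = 5.98% of Harbor Group plc.
Chain via Cobalt Industries Corp. (R2): 100% × 14% = 14% of Harbor Group plc.
Aggregating (R1): 13.6% + 5.98% + 14% = 33.58%.

33.58%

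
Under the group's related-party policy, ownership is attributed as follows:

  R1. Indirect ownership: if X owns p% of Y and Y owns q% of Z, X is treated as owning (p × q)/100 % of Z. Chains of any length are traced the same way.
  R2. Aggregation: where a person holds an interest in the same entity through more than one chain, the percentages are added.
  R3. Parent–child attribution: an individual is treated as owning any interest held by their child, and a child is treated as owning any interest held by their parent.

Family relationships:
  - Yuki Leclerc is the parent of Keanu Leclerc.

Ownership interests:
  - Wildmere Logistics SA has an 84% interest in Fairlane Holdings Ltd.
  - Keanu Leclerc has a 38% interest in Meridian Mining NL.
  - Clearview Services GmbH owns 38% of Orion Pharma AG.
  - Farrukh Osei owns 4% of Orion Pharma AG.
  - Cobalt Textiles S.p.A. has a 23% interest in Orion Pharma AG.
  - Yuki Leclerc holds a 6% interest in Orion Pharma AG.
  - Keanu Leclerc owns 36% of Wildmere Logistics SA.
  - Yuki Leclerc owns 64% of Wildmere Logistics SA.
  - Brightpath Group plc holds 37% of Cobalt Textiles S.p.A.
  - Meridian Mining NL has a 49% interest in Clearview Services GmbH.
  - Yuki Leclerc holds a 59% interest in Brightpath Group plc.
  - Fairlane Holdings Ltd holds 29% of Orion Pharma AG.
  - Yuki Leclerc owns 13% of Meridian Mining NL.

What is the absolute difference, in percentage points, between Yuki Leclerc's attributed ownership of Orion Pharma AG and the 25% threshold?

By parent–child attribution (R3), Yuki Leclerc is treated as also owning Keanu Leclerc's interest in Meridian Mining NL, giving 13% + 38% = 51%.
By parent–child attribution (R3), Yuki Leclerc is treated as also owning Keanu Leclerc's interest in Wildmere Logistics SA, giving 64% + 36% = 100%.
Chain via Brightpath Group plc → Cobalt Textiles S.p.A. (R1): 59% × 37% × 23% = 5.0209% of Orion Pharma AG.
Chain via Meridian Mining NL → Clearview Services GmbH (R1): 51% × 49% × 38% = 9.4962% of Orion Pharma AG.
Chain via Wildmere Logistics SA → Fairlane Holdings Ltd (R1): 100% × 84% × 29% = 24.36% of Orion Pharma AG.
Direct interest in Orion Pharma AG: 6%.
Aggregating (R2): 5.0209% + 9.4962% + 24.36% + 6% = 44.8771%.
44.8771% exceeds the 25% threshold by 19.8771 percentage points.

19.8771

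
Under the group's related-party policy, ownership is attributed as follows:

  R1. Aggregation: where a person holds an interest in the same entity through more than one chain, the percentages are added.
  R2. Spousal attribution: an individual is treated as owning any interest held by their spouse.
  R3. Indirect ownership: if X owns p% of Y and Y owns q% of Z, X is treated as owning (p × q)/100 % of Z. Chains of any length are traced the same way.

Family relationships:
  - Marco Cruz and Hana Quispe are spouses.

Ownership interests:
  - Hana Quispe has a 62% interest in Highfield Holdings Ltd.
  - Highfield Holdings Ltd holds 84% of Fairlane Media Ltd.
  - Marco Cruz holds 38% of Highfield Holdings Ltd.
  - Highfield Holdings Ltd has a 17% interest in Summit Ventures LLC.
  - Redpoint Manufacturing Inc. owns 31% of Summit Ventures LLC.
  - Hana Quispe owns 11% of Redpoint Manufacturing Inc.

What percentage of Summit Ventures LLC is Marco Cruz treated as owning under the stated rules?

By spousal attribution (R2), Marco Cruz is treated as also owning Hana Quispe's interest in Highfield Holdings Ltd, giving 38% + 62% = 100%.
By spousal attribution (R2), Marco Cruz is treated as owning Hana Quispe's 11% interest in Redpoint Manufacturing Inc.
Chain via Highfield Holdings Ltd (R3): 100% × 17% = 17% of Summit Ventures LLC.
Chain via Redpoint Manufacturing Inc. (R3): 11% × 31% = 3.41% of Summit Ventures LLC.
Aggregating (R1): 17% + 3.41% = 20.41%.

20.41%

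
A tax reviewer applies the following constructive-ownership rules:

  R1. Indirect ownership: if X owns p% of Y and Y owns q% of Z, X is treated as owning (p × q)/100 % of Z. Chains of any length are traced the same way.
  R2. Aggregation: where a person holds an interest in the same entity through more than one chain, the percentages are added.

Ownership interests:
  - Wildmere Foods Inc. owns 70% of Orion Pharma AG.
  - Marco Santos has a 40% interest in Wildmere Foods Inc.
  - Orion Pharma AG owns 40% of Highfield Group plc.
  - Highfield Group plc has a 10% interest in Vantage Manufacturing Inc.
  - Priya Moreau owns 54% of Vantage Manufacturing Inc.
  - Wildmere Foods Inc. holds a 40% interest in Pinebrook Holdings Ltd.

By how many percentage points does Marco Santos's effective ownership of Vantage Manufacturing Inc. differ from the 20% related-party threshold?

Chain via Wildmere Foods Inc. → Orion Pharma AG → Highfield Group plc (R1): 40% × 70% × 40% × 10% = 1.12% of Vantage Manufacturing Inc.
1.12% falls short of the 20% threshold by 18.88 percentage points.

18.88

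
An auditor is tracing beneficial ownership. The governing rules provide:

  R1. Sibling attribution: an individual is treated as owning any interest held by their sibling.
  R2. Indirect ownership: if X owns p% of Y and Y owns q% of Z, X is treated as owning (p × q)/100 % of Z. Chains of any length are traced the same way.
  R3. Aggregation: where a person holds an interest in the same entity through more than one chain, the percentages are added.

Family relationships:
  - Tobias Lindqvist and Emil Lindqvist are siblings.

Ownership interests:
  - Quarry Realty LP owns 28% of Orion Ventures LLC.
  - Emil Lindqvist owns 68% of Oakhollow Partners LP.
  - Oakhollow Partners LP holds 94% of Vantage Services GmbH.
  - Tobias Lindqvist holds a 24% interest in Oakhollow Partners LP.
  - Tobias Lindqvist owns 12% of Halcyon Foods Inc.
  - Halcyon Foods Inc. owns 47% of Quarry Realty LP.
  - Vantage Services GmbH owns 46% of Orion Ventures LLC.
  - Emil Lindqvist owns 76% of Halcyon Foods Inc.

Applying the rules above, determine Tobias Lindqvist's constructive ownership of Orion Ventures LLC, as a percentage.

51.3616%

By sibling attribution (R1), Tobias Lindqvist is treated as also owning Emil Lindqvist's interest in Halcyon Foods Inc, giving 12% + 76% = 88%.
By sibling attribution (R1), Tobias Lindqvist is treated as also owning Emil Lindqvist's interest in Oakhollow Partners LP, giving 24% + 68% = 92%.
Chain via Halcyon Foods Inc. → Quarry Realty LP (R2): 88% × 47% × 28% = 11.5808% of Orion Ventures LLC.
Chain via Oakhollow Partners LP → Vantage Services GmbH (R2): 92% × 94% × 46% = 39.7808% of Orion Ventures LLC.
Aggregating (R3): 11.5808% + 39.7808% = 51.3616%.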